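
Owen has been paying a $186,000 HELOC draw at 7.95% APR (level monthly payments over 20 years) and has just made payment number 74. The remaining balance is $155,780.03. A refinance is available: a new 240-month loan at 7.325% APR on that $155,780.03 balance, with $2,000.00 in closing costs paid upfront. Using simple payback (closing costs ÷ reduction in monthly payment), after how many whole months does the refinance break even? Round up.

Current payment = 186,000 × 7.95%/12 / (1 − (1+0.0066250)^−240) = $1,550.00.
Refinanced payment = 155,780.03 × 0.0061042 / (1 − (1+0.0061042)^−240) = $1,238.34.
Monthly savings = $1,550.00 − $1,238.34 = $311.66.
Break-even = $2,000.00 / $311.66 = 6.42 → 7 months.

7 months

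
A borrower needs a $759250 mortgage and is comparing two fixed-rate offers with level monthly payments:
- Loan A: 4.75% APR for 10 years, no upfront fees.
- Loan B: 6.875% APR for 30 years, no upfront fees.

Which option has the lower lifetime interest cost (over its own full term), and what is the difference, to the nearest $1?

Loan A by $840,316

Loan A: monthly rate = 4.75%/12 = 0.0039583; payment = 759,250 × 0.0039583 / (1 − (1+0.0039583)^−120) = $7,960.56.
Total interest on Loan A = 120 × $7,960.56 − $759,250 = $196,017.20.
Loan B: at 6.875% the monthly rate is 0.0057292, so the payment is 759,250 × 0.0057292 / (1 − 1.0057292^−360) = $4,987.73.
Total interest on Loan B = 360 × $4,987.73 − $759,250 = $1,036,332.80.
Loan A is lower by $840,315.60.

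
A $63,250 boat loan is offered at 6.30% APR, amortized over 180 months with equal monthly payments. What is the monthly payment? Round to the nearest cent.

$544.05

Monthly rate = 6.3%/12 = 0.0052500; payment = 63,250 × 0.0052500 / (1 − (1+0.0052500)^−180) = $544.05.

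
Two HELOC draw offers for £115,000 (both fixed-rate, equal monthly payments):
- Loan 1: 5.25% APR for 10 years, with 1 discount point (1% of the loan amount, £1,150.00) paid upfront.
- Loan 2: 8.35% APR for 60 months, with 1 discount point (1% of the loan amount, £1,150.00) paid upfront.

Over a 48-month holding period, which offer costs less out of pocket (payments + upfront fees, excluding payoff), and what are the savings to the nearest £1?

Loan 1 by £53,628

Loan 1: monthly rate = 5.25%/12 = 0.0043750; payment = 115,000 × 0.0043750 / (1 − (1+0.0043750)^−120) = £1,233.85.
Loan 2: monthly rate = 8.35%/12 = 0.0069583; payment = 115,000 × 0.0069583 / (1 − (1+0.0069583)^−60) = £2,351.10.
Over 48 months: Loan 1 costs 48 × £1,233.85 + £1,150.00 = £60,374.80; Loan 2 costs 48 × £2,351.10 + £1,150.00 = £114,002.80.
Loan 1 is cheaper by £114,002.80 − £60,374.80 = £53,628.00.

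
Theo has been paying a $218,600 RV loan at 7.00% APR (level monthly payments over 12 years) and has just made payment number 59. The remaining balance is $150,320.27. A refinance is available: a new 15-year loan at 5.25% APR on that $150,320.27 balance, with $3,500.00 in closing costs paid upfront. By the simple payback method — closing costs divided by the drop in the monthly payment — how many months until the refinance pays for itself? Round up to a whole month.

Current payment = 218,600 × 7%/12 / (1 − (1+0.0058333)^−144) = $2,248.04.
Refinanced payment = 150,320.27 × 0.0043750 / (1 − (1+0.0043750)^−180) = $1,208.39.
Monthly savings = $2,248.04 − $1,208.39 = $1,039.65.
Break-even = $3,500.00 / $1,039.65 = 3.37 → 4 months.

4 months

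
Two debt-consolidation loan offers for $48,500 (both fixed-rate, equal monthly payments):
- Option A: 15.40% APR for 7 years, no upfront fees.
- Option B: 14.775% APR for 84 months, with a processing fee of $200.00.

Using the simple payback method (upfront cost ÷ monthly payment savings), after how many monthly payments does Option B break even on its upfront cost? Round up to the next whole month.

Option A: monthly rate = 15.4%/12 = 0.0128333; payment = 48,500 × 0.0128333 / (1 − (1+0.0128333)^−84) = $946.81.
Option B: at 14.775% the monthly rate is 0.0123125, so the payment is 48,500 × 0.0123125 / (1 − 1.0123125^−84) = $929.78.
Monthly savings = $946.81 − $929.78 = $17.03.
Break-even = $200.00 / $17.03 = 11.74 → 12 months.

12 months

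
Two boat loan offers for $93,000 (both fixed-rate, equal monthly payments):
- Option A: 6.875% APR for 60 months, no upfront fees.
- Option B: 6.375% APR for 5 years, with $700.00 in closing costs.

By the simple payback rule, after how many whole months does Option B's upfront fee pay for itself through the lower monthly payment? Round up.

Option A: at 6.875% the monthly rate is 0.0057292, so the payment is 93,000 × 0.0057292 / (1 − 1.0057292^−60) = $1,836.03.
Option B: at 6.375% the monthly rate is 0.0053125, so the payment is 93,000 × 0.0053125 / (1 − 1.0053125^−60) = $1,814.21.
Monthly savings = $1,836.03 − $1,814.21 = $21.82.
Break-even = $700.00 / $21.82 = 32.08 → 33 months.

33 months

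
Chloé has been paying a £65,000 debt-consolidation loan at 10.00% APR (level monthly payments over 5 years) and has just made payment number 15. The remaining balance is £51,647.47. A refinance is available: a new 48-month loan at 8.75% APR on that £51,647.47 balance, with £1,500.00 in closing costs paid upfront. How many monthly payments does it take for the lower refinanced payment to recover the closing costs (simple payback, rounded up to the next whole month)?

15 months

Current payment = 65,000 × 10%/12 / (1 − (1+0.0083333)^−60) = £1,381.06.
Refinanced payment = 51,647.47 × 0.0072917 / (1 − (1+0.0072917)^−48) = £1,279.13.
Monthly savings = £1,381.06 − £1,279.13 = £101.93.
Break-even = £1,500.00 / £101.93 = 14.72 → 15 months.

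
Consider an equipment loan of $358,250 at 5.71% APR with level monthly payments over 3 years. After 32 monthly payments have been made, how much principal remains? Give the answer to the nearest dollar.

With monthly rate i = 5.71%/12 = 0.0047583, the balance after k of n payments is P · [(1+i)^n − (1+i)^k] / [(1+i)^n − 1].
(1+0.0047583)^36 = 1.18636468 and (1+0.0047583)^32 = 1.16405028, so the balance is 358,250 × (1.18636468 − 1.16405028) / (1.18636468 − 1) = $42,895.11.

$42,895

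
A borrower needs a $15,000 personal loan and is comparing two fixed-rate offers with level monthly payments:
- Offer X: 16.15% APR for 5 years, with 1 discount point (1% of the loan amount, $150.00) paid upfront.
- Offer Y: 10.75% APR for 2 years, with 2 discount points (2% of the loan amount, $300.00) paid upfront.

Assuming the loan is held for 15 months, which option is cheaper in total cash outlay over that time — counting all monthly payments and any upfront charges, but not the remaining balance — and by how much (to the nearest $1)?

Offer X by $5,121

Offer X: at 16.15% the monthly rate is 0.0134583, so the payment is 15,000 × 0.0134583 / (1 − 1.0134583^−60) = $365.97.
Offer Y: monthly rate = 10.75%/12 = 0.0089583; payment = 15,000 × 0.0089583 / (1 − (1+0.0089583)^−24) = $697.38.
Over 15 months: Offer X costs 15 × $365.97 + $150.00 = $5,639.55; Offer Y costs 15 × $697.38 + $300.00 = $10,760.70.
Offer X is cheaper by $10,760.70 − $5,639.55 = $5,121.15.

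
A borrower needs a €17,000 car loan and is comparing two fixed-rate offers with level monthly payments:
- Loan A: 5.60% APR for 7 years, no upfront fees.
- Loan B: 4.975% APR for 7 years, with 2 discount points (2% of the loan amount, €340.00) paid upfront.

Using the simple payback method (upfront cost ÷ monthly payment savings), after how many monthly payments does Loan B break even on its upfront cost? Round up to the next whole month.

68 months

Loan A: monthly rate = 5.6%/12 = 0.0046667; payment = 17,000 × 0.0046667 / (1 − (1+0.0046667)^−84) = €245.10.
Loan B: monthly rate = 4.975%/12 = 0.0041458; payment = 17,000 × 0.0041458 / (1 − (1+0.0041458)^−84) = €240.08.
Monthly savings = €245.10 − €240.08 = €5.02.
Break-even = €340.00 / €5.02 = 67.73 → 68 months.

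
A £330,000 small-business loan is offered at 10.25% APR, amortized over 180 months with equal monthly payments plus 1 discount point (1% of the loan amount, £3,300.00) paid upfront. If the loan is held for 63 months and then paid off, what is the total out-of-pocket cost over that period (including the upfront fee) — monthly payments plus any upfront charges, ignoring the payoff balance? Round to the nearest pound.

At 10.25% the monthly rate is 0.0085417, so the payment is 330,000 × 0.0085417 / (1 − 1.0085417^−180) = £3,596.84.
Total outlay = 63 × £3,596.84 + £3,300.00 = £229,900.92.

£229,901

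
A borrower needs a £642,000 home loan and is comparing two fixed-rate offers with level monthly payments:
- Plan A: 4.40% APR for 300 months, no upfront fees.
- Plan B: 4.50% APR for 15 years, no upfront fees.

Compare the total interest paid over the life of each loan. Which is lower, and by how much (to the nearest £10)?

Plan B by £175,600

Plan A: monthly rate = 4.4%/12 = 0.0036667; payment = 642,000 × 0.0036667 / (1 − (1+0.0036667)^−300) = £3,532.10.
Total interest on Plan A = 300 × £3,532.10 − £642,000 = £417,630.00.
Plan B: at 4.50% the monthly rate is 0.0037500, so the payment is 642,000 × 0.0037500 / (1 − 1.0037500^−180) = £4,911.26.
Total interest on Plan B = 180 × £4,911.26 − £642,000 = £242,026.80.
Plan B is lower by £175,603.20.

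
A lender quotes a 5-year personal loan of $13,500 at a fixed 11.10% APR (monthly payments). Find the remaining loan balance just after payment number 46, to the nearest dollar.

With monthly rate i = 11.1%/12 = 0.0092500, the balance after k of n payments is P · [(1+i)^n − (1+i)^k] / [(1+i)^n − 1].
(1+0.0092500)^60 = 1.73750269 and (1+0.0092500)^46 = 1.52736513, so the balance is 13,500 × (1.73750269 − 1.52736513) / (1.73750269 − 1) = $3,846.57.

$3,847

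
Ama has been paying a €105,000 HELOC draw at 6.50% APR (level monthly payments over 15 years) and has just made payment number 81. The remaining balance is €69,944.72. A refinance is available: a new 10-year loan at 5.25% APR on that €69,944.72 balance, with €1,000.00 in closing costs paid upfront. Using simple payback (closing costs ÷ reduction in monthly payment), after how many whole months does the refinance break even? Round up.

7 months

Current payment = 105,000 × 6.5%/12 / (1 − (1+0.0054167)^−180) = €914.66.
Refinanced payment = 69,944.72 × 0.0043750 / (1 − (1+0.0043750)^−120) = €750.45.
Monthly savings = €914.66 − €750.45 = €164.21.
Break-even = €1,000.00 / €164.21 = 6.09 → 7 months.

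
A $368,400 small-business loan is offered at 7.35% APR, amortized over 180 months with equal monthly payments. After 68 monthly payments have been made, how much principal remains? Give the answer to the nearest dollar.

$273,663

With monthly rate i = 7.35%/12 = 0.0061250, the balance after k of n payments is P · [(1+i)^n − (1+i)^k] / [(1+i)^n − 1].
(1+0.0061250)^180 = 3.00157550 and (1+0.0061250)^68 = 1.51471856, so the balance is 368,400 × (3.00157550 − 1.51471856) / (3.00157550 − 1) = $273,663.47.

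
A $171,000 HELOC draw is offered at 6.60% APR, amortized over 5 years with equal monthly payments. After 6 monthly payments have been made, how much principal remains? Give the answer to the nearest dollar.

With monthly rate i = 6.6%/12 = 0.0055000, the balance after k of n payments is P · [(1+i)^n − (1+i)^k] / [(1+i)^n − 1].
(1+0.0055000)^60 = 1.38971100 and (1+0.0055000)^6 = 1.03345709, so the balance is 171,000 × (1.38971100 − 1.03345709) / (1.38971100 − 1) = $156,319.47.

$156,319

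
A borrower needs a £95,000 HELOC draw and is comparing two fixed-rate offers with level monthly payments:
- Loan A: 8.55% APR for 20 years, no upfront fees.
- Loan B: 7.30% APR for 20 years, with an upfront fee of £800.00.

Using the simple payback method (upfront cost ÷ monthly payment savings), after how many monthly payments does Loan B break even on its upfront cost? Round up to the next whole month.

Loan A: at 8.55% the monthly rate is 0.0071250, so the payment is 95,000 × 0.0071250 / (1 − 1.0071250^−240) = £827.44.
Loan B: monthly rate = 7.3%/12 = 0.0060833; payment = 95,000 × 0.0060833 / (1 − (1+0.0060833)^−240) = £753.74.
Monthly savings = £827.44 − £753.74 = £73.70.
Break-even = £800.00 / £73.70 = 10.85 → 11 months.

11 months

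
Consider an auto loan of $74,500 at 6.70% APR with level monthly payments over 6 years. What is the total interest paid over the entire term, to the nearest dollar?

At 6.70% the monthly rate is 0.0055833, so the payment is 74,500 × 0.0055833 / (1 − 1.0055833^−72) = $1,259.45.
Total paid = 72 × $1,259.45 = $90,680.40; interest = $90,680.40 − $74,500 = $16,180.40.

$16,180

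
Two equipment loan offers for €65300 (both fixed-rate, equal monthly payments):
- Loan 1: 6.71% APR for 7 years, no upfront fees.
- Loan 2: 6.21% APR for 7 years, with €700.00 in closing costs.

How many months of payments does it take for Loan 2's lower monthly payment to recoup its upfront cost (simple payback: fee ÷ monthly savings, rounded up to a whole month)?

Loan 1: at 6.71% the monthly rate is 0.0055917, so the payment is 65,300 × 0.0055917 / (1 − 1.0055917^−84) = €976.32.
Loan 2: monthly rate = 6.21%/12 = 0.0051750; payment = 65,300 × 0.0051750 / (1 − (1+0.0051750)^−84) = €960.53.
Monthly savings = €976.32 − €960.53 = €15.79.
Break-even = €700.00 / €15.79 = 44.33 → 45 months.

45 months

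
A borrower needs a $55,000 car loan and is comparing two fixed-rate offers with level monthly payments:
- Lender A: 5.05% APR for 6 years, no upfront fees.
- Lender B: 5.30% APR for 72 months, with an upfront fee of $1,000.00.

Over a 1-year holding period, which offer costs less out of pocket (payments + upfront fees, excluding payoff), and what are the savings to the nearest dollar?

Lender A by $1,077

Lender A: at 5.05% the monthly rate is 0.0042083, so the payment is 55,000 × 0.0042083 / (1 − 1.0042083^−72) = $887.05.
Lender B: monthly rate = 5.3%/12 = 0.0044167; payment = 55,000 × 0.0044167 / (1 − (1+0.0044167)^−72) = $893.45.
Over 12 months: Lender A costs 12 × $887.05 = $10,644.60; Lender B costs 12 × $893.45 + $1,000.00 = $11,721.40.
Lender A is cheaper by $11,721.40 − $10,644.60 = $1,076.80.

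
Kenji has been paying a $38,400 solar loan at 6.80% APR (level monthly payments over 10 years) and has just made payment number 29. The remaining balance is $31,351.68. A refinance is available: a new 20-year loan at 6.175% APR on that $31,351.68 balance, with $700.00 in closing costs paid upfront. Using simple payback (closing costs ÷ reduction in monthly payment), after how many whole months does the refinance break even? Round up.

4 months

Current payment = 38,400 × 6.8%/12 / (1 − (1+0.0056667)^−120) = $441.91.
Refinanced payment = 31,351.68 × 0.0051458 / (1 − (1+0.0051458)^−240) = $227.79.
Monthly savings = $441.91 − $227.79 = $214.12.
Break-even = $700.00 / $214.12 = 3.27 → 4 months.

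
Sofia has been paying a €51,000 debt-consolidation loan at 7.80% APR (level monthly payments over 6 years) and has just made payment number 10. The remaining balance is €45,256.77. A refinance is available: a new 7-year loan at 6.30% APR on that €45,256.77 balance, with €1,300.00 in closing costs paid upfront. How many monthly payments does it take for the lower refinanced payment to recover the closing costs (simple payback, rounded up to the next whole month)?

6 months

Current payment = 51,000 × 7.8%/12 / (1 − (1+0.0065000)^−72) = €889.22.
Refinanced payment = 45,256.77 × 0.0052500 / (1 − (1+0.0052500)^−84) = €667.66.
Monthly savings = €889.22 − €667.66 = €221.56.
Break-even = €1,300.00 / €221.56 = 5.87 → 6 months.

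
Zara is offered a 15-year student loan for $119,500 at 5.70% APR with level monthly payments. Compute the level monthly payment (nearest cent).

At 5.70% the monthly rate is 0.0047500, so the payment is 119,500 × 0.0047500 / (1 − 1.0047500^−180) = $989.14.

$989.14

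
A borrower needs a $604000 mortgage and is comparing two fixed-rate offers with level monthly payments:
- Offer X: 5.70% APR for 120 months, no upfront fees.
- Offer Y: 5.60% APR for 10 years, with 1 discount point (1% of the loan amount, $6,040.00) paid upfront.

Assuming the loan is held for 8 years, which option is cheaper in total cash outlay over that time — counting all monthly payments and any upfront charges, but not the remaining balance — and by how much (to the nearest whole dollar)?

Offer X by $3,155

Offer X: at 5.70% the monthly rate is 0.0047500, so the payment is 604,000 × 0.0047500 / (1 − 1.0047500^−120) = $6,615.01.
Offer Y: at 5.60% the monthly rate is 0.0046667, so the payment is 604,000 × 0.0046667 / (1 − 1.0046667^−120) = $6,584.96.
Over 96 months: Offer X costs 96 × $6,615.01 = $635,040.96; Offer Y costs 96 × $6,584.96 + $6,040.00 = $638,196.16.
Offer X is cheaper by $638,196.16 − $635,040.96 = $3,155.20.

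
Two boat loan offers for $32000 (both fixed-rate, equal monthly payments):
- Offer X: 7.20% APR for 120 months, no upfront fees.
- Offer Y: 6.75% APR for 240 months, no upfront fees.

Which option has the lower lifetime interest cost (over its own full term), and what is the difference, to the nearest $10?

Offer X by $13,410

Offer X: monthly rate = 7.2%/12 = 0.0060000; payment = 32,000 × 0.0060000 / (1 − (1+0.0060000)^−120) = $374.85.
Total interest on Offer X = 120 × $374.85 − $32,000 = $12,982.00.
Offer Y: monthly rate = 6.75%/12 = 0.0056250; payment = 32,000 × 0.0056250 / (1 − (1+0.0056250)^−240) = $243.32.
Total interest on Offer Y = 240 × $243.32 − $32,000 = $26,396.80.
Offer X is lower by $13,414.80.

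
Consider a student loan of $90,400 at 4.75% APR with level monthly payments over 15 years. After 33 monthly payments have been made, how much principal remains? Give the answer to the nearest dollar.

With monthly rate i = 4.75%/12 = 0.0039583, the balance after k of n payments is P · [(1+i)^n − (1+i)^k] / [(1+i)^n − 1].
(1+0.0039583)^180 = 2.03621675 and (1+0.0039583)^33 = 1.13924658, so the balance is 90,400 × (2.03621675 − 1.13924658) / (2.03621675 − 1) = $78,252.07.

$78,252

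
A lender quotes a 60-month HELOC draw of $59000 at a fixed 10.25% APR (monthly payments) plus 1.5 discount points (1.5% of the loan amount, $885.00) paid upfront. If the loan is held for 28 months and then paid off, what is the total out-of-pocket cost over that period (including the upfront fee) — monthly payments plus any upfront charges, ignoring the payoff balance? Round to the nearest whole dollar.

Monthly rate = 10.25%/12 = 0.0085417; payment = 59,000 × 0.0085417 / (1 − (1+0.0085417)^−60) = $1,260.85.
Total outlay = 28 × $1,260.85 + $885.00 = $36,188.80.

$36,189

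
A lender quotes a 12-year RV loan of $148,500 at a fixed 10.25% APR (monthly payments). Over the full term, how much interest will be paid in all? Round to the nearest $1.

Monthly rate = 10.25%/12 = 0.0085417; payment = 148,500 × 0.0085417 / (1 − (1+0.0085417)^−144) = $1,796.20.
Total paid = 144 × $1,796.20 = $258,652.80; interest = $258,652.80 − $148,500 = $110,152.80.

$110,153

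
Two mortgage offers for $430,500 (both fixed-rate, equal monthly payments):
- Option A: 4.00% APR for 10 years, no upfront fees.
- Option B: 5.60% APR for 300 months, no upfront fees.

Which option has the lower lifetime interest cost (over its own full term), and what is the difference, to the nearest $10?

Option A: monthly rate = 4%/12 = 0.0033333; payment = 430,500 × 0.0033333 / (1 − (1+0.0033333)^−120) = $4,358.60.
Total interest on Option A = 120 × $4,358.60 − $430,500 = $92,532.00.
Option B: at 5.60% the monthly rate is 0.0046667, so the payment is 430,500 × 0.0046667 / (1 − 1.0046667^−300) = $2,669.42.
Total interest on Option B = 300 × $2,669.42 − $430,500 = $370,326.00.
Option A is lower by $277,794.00.

Option A by $277,790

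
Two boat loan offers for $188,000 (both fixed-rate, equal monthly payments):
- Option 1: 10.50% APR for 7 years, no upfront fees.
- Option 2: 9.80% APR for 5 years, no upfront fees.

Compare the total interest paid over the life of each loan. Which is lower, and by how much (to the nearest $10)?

Option 1: monthly rate = 10.5%/12 = 0.0087500; payment = 188,000 × 0.0087500 / (1 − (1+0.0087500)^−84) = $3,169.81.
Total interest on Option 1 = 84 × $3,169.81 − $188,000 = $78,264.04.
Option 2: at 9.80% the monthly rate is 0.0081667, so the payment is 188,000 × 0.0081667 / (1 − 1.0081667^−60) = $3,975.97.
Total interest on Option 2 = 60 × $3,975.97 − $188,000 = $50,558.20.
Option 2 is lower by $27,705.84.

Option 2 by $27,710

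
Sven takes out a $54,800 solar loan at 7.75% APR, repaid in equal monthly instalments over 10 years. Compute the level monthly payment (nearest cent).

Monthly rate = 7.75%/12 = 0.0064583; payment = 54,800 × 0.0064583 / (1 − (1+0.0064583)^−120) = $657.66.

$657.66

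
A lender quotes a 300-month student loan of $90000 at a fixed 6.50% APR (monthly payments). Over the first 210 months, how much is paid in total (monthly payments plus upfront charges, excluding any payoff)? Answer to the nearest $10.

At 6.50% the monthly rate is 0.0054167, so the payment is 90,000 × 0.0054167 / (1 − 1.0054167^−300) = $607.69.
Total outlay = 210 × $607.69 = $127,614.90.

$127,610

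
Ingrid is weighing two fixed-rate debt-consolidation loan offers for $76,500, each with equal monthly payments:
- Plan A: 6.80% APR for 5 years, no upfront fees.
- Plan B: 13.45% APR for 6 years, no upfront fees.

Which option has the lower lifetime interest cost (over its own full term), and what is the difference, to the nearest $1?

Plan A: at 6.80% the monthly rate is 0.0056667, so the payment is 76,500 × 0.0056667 / (1 − 1.0056667^−60) = $1,507.58.
Total interest on Plan A = 60 × $1,507.58 − $76,500 = $13,954.80.
Plan B: at 13.45% the monthly rate is 0.0112083, so the payment is 76,500 × 0.0112083 / (1 − 1.0112083^−72) = $1,553.90.
Total interest on Plan B = 72 × $1,553.90 − $76,500 = $35,380.80.
Plan A is lower by $21,426.00.

Plan A by $21,426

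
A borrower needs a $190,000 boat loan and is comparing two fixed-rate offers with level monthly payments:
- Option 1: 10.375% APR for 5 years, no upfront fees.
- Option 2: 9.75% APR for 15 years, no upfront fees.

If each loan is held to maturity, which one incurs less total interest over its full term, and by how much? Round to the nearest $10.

Option 1: monthly rate = 10.375%/12 = 0.0086458; payment = 190,000 × 0.0086458 / (1 − (1+0.0086458)^−60) = $4,072.09.
Total interest on Option 1 = 60 × $4,072.09 − $190,000 = $54,325.40.
Option 2: monthly rate = 9.75%/12 = 0.0081250; payment = 190,000 × 0.0081250 / (1 − (1+0.0081250)^−180) = $2,012.79.
Total interest on Option 2 = 180 × $2,012.79 − $190,000 = $172,302.20.
Option 1 is lower by $117,976.80.

Option 1 by $117,980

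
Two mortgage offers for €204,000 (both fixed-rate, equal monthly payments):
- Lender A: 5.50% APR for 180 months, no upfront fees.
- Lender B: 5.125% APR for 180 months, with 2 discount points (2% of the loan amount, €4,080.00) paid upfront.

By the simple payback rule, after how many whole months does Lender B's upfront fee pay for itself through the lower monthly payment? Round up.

102 months

Lender A: at 5.50% the monthly rate is 0.0045833, so the payment is 204,000 × 0.0045833 / (1 − 1.0045833^−180) = €1,666.85.
Lender B: monthly rate = 5.125%/12 = 0.0042708; payment = 204,000 × 0.0042708 / (1 − (1+0.0042708)^−180) = €1,626.53.
Monthly savings = €1,666.85 − €1,626.53 = €40.32.
Break-even = €4,080.00 / €40.32 = 101.19 → 102 months.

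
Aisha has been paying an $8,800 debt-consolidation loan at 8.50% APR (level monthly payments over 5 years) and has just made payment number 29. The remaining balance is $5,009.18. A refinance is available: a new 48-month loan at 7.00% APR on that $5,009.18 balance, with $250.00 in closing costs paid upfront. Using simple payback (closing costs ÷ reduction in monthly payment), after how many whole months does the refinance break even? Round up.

Current payment = 8,800 × 8.5%/12 / (1 − (1+0.0070833)^−60) = $180.55.
Refinanced payment = 5,009.18 × 0.0058333 / (1 − (1+0.0058333)^−48) = $119.95.
Monthly savings = $180.55 − $119.95 = $60.60.
Break-even = $250.00 / $60.60 = 4.13 → 5 months.

5 months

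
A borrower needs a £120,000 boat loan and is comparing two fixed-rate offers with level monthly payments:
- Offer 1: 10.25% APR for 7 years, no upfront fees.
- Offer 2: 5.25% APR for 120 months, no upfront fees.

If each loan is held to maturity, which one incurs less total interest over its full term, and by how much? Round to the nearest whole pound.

Offer 2 by £14,145

Offer 1: monthly rate = 10.25%/12 = 0.0085417; payment = 120,000 × 0.0085417 / (1 − (1+0.0085417)^−84) = £2,007.68.
Total interest on Offer 1 = 84 × £2,007.68 − £120,000 = £48,645.12.
Offer 2: monthly rate = 5.25%/12 = 0.0043750; payment = 120,000 × 0.0043750 / (1 − (1+0.0043750)^−120) = £1,287.50.
Total interest on Offer 2 = 120 × £1,287.50 − £120,000 = £34,500.00.
Offer 2 is lower by £14,145.12.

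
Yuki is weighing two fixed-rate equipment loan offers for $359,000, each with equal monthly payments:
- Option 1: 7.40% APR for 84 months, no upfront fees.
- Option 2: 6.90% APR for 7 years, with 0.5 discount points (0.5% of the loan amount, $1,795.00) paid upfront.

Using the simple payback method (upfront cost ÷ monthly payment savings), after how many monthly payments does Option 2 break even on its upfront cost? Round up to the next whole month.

Option 1: monthly rate = 7.4%/12 = 0.0061667; payment = 359,000 × 0.0061667 / (1 − (1+0.0061667)^−84) = $5,488.74.
Option 2: monthly rate = 6.9%/12 = 0.0057500; payment = 359,000 × 0.0057500 / (1 − (1+0.0057500)^−84) = $5,400.74.
Monthly savings = $5,488.74 − $5,400.74 = $88.00.
Break-even = $1,795.00 / $88.00 = 20.40 → 21 months.

21 months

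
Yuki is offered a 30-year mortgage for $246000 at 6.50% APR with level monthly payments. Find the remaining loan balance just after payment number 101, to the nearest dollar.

$216,207

With monthly rate i = 6.5%/12 = 0.0054167, the balance after k of n payments is P · [(1+i)^n − (1+i)^k] / [(1+i)^n − 1].
(1+0.0054167)^360 = 6.99179797 and (1+0.0054167)^101 = 1.72565550, so the balance is 246,000 × (6.99179797 − 1.72565550) / (6.99179797 − 1) = $216,207.40.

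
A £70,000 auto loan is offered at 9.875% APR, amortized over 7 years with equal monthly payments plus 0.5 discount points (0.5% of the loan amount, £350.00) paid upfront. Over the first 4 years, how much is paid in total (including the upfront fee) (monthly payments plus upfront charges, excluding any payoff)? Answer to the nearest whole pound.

£55,913

At 9.875% the monthly rate is 0.0082292, so the payment is 70,000 × 0.0082292 / (1 − 1.0082292^−84) = £1,157.57.
Total outlay = 48 × £1,157.57 + £350.00 = £55,913.36.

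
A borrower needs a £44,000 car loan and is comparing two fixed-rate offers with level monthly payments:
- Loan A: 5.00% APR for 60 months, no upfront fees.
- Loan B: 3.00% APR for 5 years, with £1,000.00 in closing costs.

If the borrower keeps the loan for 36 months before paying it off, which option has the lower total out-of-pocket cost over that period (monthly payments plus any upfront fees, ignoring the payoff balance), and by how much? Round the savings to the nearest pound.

Loan B by £430

Loan A: at 5.00% the monthly rate is 0.0041667, so the payment is 44,000 × 0.0041667 / (1 − 1.0041667^−60) = £830.33.
Loan B: monthly rate = 3%/12 = 0.0025000; payment = 44,000 × 0.0025000 / (1 − (1+0.0025000)^−60) = £790.62.
Over 36 months: Loan A costs 36 × £830.33 = £29,891.88; Loan B costs 36 × £790.62 + £1,000.00 = £29,462.32.
Loan B is cheaper by £29,891.88 − £29,462.32 = £429.56.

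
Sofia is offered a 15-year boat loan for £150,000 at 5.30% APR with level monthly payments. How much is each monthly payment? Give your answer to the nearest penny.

Monthly rate = 5.3%/12 = 0.0044167; payment = 150,000 × 0.0044167 / (1 − (1+0.0044167)^−180) = £1,209.76.

£1,209.76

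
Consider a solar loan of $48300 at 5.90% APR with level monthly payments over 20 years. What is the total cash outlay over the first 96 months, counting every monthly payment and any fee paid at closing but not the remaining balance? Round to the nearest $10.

$32,950

Monthly rate = 5.9%/12 = 0.0049167; payment = 48,300 × 0.0049167 / (1 − (1+0.0049167)^−240) = $343.26.
Total outlay = 96 × $343.26 = $32,952.96.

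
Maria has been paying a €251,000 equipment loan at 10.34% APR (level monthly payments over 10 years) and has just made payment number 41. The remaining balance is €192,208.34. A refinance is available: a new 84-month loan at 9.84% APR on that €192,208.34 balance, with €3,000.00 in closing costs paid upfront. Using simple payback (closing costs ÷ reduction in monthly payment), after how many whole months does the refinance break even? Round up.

Current payment = 251,000 × 10.34%/12 / (1 − (1+0.0086167)^−120) = €3,364.42.
Refinanced payment = 192,208.34 × 0.0082000 / (1 − (1+0.0082000)^−84) = €3,175.02.
Monthly savings = €3,364.42 − €3,175.02 = €189.40.
Break-even = €3,000.00 / €189.40 = 15.84 → 16 months.

16 months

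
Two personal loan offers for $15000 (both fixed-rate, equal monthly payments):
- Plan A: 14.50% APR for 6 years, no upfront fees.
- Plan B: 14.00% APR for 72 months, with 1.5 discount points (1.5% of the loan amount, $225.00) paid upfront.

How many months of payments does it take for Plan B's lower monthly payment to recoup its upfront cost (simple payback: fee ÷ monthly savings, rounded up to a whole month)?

Plan A: at 14.50% the monthly rate is 0.0120833, so the payment is 15,000 × 0.0120833 / (1 − 1.0120833^−72) = $313.12.
Plan B: at 14.00% the monthly rate is 0.0116667, so the payment is 15,000 × 0.0116667 / (1 − 1.0116667^−72) = $309.09.
Monthly savings = $313.12 − $309.09 = $4.03.
Break-even = $225.00 / $4.03 = 55.83 → 56 months.

56 months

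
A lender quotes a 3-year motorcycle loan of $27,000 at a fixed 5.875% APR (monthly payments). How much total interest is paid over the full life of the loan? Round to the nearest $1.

At 5.875% the monthly rate is 0.0048958, so the payment is 27,000 × 0.0048958 / (1 − 1.0048958^−36) = $819.86.
Total paid = 36 × $819.86 = $29,514.96; interest = $29,514.96 − $27,000 = $2,514.96.

$2,515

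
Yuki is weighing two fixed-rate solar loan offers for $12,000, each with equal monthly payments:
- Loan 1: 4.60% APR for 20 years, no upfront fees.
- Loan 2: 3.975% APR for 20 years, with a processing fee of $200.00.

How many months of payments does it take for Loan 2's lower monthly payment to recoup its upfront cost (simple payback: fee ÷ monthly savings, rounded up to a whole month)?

50 months

Loan 1: at 4.60% the monthly rate is 0.0038333, so the payment is 12,000 × 0.0038333 / (1 − 1.0038333^−240) = $76.57.
Loan 2: monthly rate = 3.975%/12 = 0.0033125; payment = 12,000 × 0.0033125 / (1 − (1+0.0033125)^−240) = $72.56.
Monthly savings = $76.57 − $72.56 = $4.01.
Break-even = $200.00 / $4.01 = 49.88 → 50 months.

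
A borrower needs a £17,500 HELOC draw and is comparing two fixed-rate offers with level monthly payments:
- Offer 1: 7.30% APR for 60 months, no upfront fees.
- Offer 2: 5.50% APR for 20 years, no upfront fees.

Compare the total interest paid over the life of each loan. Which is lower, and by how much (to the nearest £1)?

Offer 1 by £7,951

Offer 1: at 7.30% the monthly rate is 0.0060833, so the payment is 17,500 × 0.0060833 / (1 − 1.0060833^−60) = £349.00.
Total interest on Offer 1 = 60 × £349.00 − £17,500 = £3,440.00.
Offer 2: at 5.50% the monthly rate is 0.0045833, so the payment is 17,500 × 0.0045833 / (1 − 1.0045833^−240) = £120.38.
Total interest on Offer 2 = 240 × £120.38 − £17,500 = £11,391.20.
Offer 1 is lower by £7,951.20.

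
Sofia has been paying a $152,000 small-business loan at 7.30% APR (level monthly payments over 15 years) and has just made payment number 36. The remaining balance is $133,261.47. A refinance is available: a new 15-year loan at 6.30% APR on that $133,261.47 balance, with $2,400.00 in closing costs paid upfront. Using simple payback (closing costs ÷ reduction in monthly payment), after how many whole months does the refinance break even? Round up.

10 months

Current payment = 152,000 × 7.3%/12 / (1 − (1+0.0060833)^−180) = $1,391.84.
Refinanced payment = 133,261.47 × 0.0052500 / (1 − (1+0.0052500)^−180) = $1,146.25.
Monthly savings = $1,391.84 − $1,146.25 = $245.59.
Break-even = $2,400.00 / $245.59 = 9.77 → 10 months.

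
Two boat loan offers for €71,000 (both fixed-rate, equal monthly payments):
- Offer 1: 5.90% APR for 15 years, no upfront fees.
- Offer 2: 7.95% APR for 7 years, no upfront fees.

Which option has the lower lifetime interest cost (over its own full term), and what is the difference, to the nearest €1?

Offer 1: monthly rate = 5.9%/12 = 0.0049167; payment = 71,000 × 0.0049167 / (1 − (1+0.0049167)^−180) = €595.31.
Total interest on Offer 1 = 180 × €595.31 − €71,000 = €36,155.80.
Offer 2: at 7.95% the monthly rate is 0.0066250, so the payment is 71,000 × 0.0066250 / (1 − 1.0066250^−84) = €1,104.85.
Total interest on Offer 2 = 84 × €1,104.85 − €71,000 = €21,807.40.
Offer 2 is lower by €14,348.40.

Offer 2 by €14,348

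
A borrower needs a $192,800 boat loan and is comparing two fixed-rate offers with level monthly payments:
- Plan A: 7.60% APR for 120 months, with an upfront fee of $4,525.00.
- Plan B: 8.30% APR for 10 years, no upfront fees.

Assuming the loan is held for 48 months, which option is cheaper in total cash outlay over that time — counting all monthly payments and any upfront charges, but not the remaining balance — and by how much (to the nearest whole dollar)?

Plan A: at 7.60% the monthly rate is 0.0063333, so the payment is 192,800 × 0.0063333 / (1 − 1.0063333^−120) = $2,298.65.
Plan B: at 8.30% the monthly rate is 0.0069167, so the payment is 192,800 × 0.0069167 / (1 − 1.0069167^−120) = $2,369.87.
Over 48 months: Plan A costs 48 × $2,298.65 + $4,525.00 = $114,860.20; Plan B costs 48 × $2,369.87 = $113,753.76.
Plan B is cheaper by $114,860.20 − $113,753.76 = $1,106.44.

Plan B by $1,106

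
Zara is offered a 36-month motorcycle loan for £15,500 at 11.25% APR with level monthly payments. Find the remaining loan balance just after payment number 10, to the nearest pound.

With monthly rate i = 11.25%/12 = 0.0093750, the balance after k of n payments is P · [(1+i)^n − (1+i)^k] / [(1+i)^n − 1].
(1+0.0093750)^36 = 1.39923798 and (1+0.0093750)^10 = 1.09780560, so the balance is 15,500 × (1.39923798 − 1.09780560) / (1.39923798 − 1) = £11,702.80.

£11,703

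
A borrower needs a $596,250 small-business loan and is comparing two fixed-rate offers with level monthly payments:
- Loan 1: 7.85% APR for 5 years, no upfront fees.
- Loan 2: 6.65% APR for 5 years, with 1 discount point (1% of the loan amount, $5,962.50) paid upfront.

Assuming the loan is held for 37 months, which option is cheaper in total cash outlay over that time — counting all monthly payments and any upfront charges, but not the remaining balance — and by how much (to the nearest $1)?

Loan 1: monthly rate = 7.85%/12 = 0.0065417; payment = 596,250 × 0.0065417 / (1 − (1+0.0065417)^−60) = $12,047.04.
Loan 2: monthly rate = 6.65%/12 = 0.0055417; payment = 596,250 × 0.0055417 / (1 − (1+0.0055417)^−60) = $11,708.25.
Over 37 months: Loan 1 costs 37 × $12,047.04 = $445,740.48; Loan 2 costs 37 × $11,708.25 + $5,962.50 = $439,167.75.
Loan 2 is cheaper by $445,740.48 − $439,167.75 = $6,572.73.

Loan 2 by $6,573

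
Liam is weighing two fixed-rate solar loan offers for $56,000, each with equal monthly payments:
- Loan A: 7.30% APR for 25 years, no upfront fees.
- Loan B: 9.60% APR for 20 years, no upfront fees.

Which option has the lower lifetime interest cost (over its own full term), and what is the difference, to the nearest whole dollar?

Loan A by $4,184

Loan A: at 7.30% the monthly rate is 0.0060833, so the payment is 56,000 × 0.0060833 / (1 − 1.0060833^−300) = $406.58.
Total interest on Loan A = 300 × $406.58 − $56,000 = $65,974.00.
Loan B: at 9.60% the monthly rate is 0.0080000, so the payment is 56,000 × 0.0080000 / (1 − 1.0080000^−240) = $525.66.
Total interest on Loan B = 240 × $525.66 − $56,000 = $70,158.40.
Loan A is lower by $4,184.40.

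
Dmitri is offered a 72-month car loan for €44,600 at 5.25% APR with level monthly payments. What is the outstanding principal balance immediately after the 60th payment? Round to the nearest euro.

With monthly rate i = 5.25%/12 = 0.0043750, the balance after k of n payments is P · [(1+i)^n − (1+i)^k] / [(1+i)^n − 1].
(1+0.0043750)^72 = 1.36931818 and (1+0.0043750)^60 = 1.29943227, so the balance is 44,600 × (1.36931818 − 1.29943227) / (1.36931818 − 1) = €8,439.64.

€8,440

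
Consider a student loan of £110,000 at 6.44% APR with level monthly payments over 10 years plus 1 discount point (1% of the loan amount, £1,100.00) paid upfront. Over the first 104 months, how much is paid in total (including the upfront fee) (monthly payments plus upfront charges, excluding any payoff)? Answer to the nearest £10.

At 6.44% the monthly rate is 0.0053667, so the payment is 110,000 × 0.0053667 / (1 − 1.0053667^−120) = £1,245.67.
Total outlay = 104 × £1,245.67 + £1,100.00 = £130,649.68.

£130,650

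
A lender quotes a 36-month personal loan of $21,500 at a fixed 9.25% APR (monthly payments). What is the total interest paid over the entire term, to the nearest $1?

Monthly rate = 9.25%/12 = 0.0077083; payment = 21,500 × 0.0077083 / (1 − (1+0.0077083)^−36) = $686.20.
Total paid = 36 × $686.20 = $24,703.20; interest = $24,703.20 − $21,500 = $3,203.20.

$3,203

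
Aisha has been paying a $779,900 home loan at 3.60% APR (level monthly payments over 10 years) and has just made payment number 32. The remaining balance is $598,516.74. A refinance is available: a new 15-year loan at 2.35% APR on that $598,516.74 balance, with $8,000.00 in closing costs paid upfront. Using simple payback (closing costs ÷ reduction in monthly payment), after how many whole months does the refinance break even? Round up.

Current payment = 779,900 × 3.6%/12 / (1 − (1+0.0030000)^−120) = $7,748.70.
Refinanced payment = 598,516.74 × 0.0019583 / (1 − (1+0.0019583)^−180) = $3,948.72.
Monthly savings = $7,748.70 − $3,948.72 = $3,799.98.
Break-even = $8,000.00 / $3,799.98 = 2.11 → 3 months.

3 months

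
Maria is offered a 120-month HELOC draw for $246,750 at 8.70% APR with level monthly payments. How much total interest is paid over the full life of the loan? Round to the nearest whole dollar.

At 8.70% the monthly rate is 0.0072500, so the payment is 246,750 × 0.0072500 / (1 − 1.0072500^−120) = $3,085.80.
Total paid = 120 × $3,085.80 = $370,296.00; interest = $370,296.00 − $246,750 = $123,546.00.

$123,546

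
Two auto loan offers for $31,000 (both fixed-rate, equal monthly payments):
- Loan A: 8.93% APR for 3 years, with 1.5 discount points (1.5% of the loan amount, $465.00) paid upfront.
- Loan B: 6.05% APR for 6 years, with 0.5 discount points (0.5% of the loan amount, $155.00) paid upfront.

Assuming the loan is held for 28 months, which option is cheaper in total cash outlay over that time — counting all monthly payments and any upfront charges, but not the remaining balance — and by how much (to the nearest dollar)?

Loan B by $13,478

Loan A: monthly rate = 8.93%/12 = 0.0074417; payment = 31,000 × 0.0074417 / (1 − (1+0.0074417)^−36) = $984.78.
Loan B: at 6.05% the monthly rate is 0.0050417, so the payment is 31,000 × 0.0050417 / (1 − 1.0050417^−72) = $514.49.
Over 28 months: Loan A costs 28 × $984.78 + $465.00 = $28,038.84; Loan B costs 28 × $514.49 + $155.00 = $14,560.72.
Loan B is cheaper by $28,038.84 − $14,560.72 = $13,478.12.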